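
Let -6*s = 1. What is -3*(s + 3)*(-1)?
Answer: 17/2 ≈ 8.5000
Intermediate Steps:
s = -⅙ (s = -⅙*1 = -⅙ ≈ -0.16667)
-3*(s + 3)*(-1) = -3*(-⅙ + 3)*(-1) = -3*17/6*(-1) = -17/2*(-1) = 17/2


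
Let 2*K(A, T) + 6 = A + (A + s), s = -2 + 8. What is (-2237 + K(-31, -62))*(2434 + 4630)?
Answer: -16021152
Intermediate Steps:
s = 6
K(A, T) = A (K(A, T) = -3 + (A + (A + 6))/2 = -3 + (A + (6 + A))/2 = -3 + (6 + 2*A)/2 = -3 + (3 + A) = A)
(-2237 + K(-31, -62))*(2434 + 4630) = (-2237 - 31)*(2434 + 4630) = -2268*7064 = -16021152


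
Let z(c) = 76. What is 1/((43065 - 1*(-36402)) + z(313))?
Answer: 1/79543 ≈ 1.2572e-5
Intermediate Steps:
1/((43065 - 1*(-36402)) + z(313)) = 1/((43065 - 1*(-36402)) + 76) = 1/((43065 + 36402) + 76) = 1/(79467 + 76) = 1/79543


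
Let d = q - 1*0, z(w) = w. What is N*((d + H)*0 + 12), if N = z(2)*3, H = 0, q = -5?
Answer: 72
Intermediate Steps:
N = 6 (N = 2*3 = 6)
d = -5 (d = -5 - 1*0 = -5 + 0 = -5)
N*((d + H)*0 + 12) = 6*((-5 + 0)*0 + 12) = 6*(-5*0 + 12) = 6*(0 + 12) = 6*12 = 72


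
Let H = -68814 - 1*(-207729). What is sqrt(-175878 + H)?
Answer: 111*I*sqrt(3) ≈ 192.26*I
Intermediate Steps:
H = 138915 (H = -68814 + 207729 = 138915)
sqrt(-175878 + H) = sqrt(-175878 + 138915) = sqrt(-36963) = 111*I*sqrt(3)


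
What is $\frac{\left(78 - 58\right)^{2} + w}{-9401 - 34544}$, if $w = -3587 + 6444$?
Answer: $- \frac{3257}{43945} \approx -0.074115$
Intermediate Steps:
$w = 2857$
$\frac{\left(78 - 58\right)^{2} + w}{-9401 - 34544} = \frac{\left(78 - 58\right)^{2} + 2857}{-9401 - 34544} = \frac{20^{2} + 2857}{-43945} = \left(400 + 2857\right) \left(- \frac{1}{43945}\right) = 3257 \left(- \frac{1}{43945}\right) = - \frac{3257}{43945}$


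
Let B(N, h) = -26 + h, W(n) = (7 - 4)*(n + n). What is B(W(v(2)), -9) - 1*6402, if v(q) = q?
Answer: -6437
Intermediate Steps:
W(n) = 6*n (W(n) = 3*(2*n) = 6*n)
B(W(v(2)), -9) - 1*6402 = (-26 - 9) - 1*6402 = -35 - 6402 = -6437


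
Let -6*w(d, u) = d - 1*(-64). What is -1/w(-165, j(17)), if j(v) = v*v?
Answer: -6/101 ≈ -0.059406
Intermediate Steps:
j(v) = v²
w(d, u) = -32/3 - d/6 (w(d, u) = -(d - 1*(-64))/6 = -(d + 64)/6 = -(64 + d)/6 = -32/3 - d/6)
-1/w(-165, j(17)) = -1/(-32/3 - ⅙*(-165)) = -1/(-32/3 + 55/2) = -1/101/6 = -1*6/101 = -6/101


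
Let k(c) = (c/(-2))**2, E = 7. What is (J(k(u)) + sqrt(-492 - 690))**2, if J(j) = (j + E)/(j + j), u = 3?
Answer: -381599/324 + 37*I*sqrt(1182)/9 ≈ -1177.8 + 141.34*I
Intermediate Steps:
k(c) = c**2/4 (k(c) = (c*(-1/2))**2 = (-c/2)**2 = c**2/4)
J(j) = (7 + j)/(2*j) (J(j) = (j + 7)/(j + j) = (7 + j)/((2*j)) = (7 + j)*(1/(2*j)) = (7 + j)/(2*j))
(J(k(u)) + sqrt(-492 - 690))**2 = ((7 + (1/4)*3**2)/(2*(((1/4)*3**2))) + sqrt(-492 - 690))**2 = ((7 + (1/4)*9)/(2*(((1/4)*9))) + sqrt(-1182))**2 = ((7 + 9/4)/(2*(9/4)) + I*sqrt(1182))**2 = ((1/2)*(4/9)*(37/4) + I*sqrt(1182))**2 = (37/18 + I*sqrt(1182))**2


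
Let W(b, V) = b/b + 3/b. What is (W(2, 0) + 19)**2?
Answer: 1849/4 ≈ 462.25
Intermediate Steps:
W(b, V) = 1 + 3/b
(W(2, 0) + 19)**2 = ((3 + 2)/2 + 19)**2 = ((1/2)*5 + 19)**2 = (5/2 + 19)**2 = (43/2)**2 = 1849/4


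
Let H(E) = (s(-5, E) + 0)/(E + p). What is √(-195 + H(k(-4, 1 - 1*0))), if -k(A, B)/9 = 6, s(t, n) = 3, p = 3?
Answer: 2*I*√14093/17 ≈ 13.966*I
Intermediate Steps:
k(A, B) = -54 (k(A, B) = -9*6 = -54)
H(E) = 3/(3 + E) (H(E) = (3 + 0)/(E + 3) = 3/(3 + E))
√(-195 + H(k(-4, 1 - 1*0))) = √(-195 + 3/(3 - 54)) = √(-195 + 3/(-51)) = √(-195 + 3*(-1/51)) = √(-195 - 1/17) = √(-3316/17) = 2*I*√14093/17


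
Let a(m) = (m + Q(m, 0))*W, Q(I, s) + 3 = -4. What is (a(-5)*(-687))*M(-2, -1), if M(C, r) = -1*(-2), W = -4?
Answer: -65952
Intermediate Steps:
Q(I, s) = -7 (Q(I, s) = -3 - 4 = -7)
a(m) = 28 - 4*m (a(m) = (m - 7)*(-4) = (-7 + m)*(-4) = 28 - 4*m)
M(C, r) = 2
(a(-5)*(-687))*M(-2, -1) = ((28 - 4*(-5))*(-687))*2 = ((28 + 20)*(-687))*2 = (48*(-687))*2 = -32976*2 = -65952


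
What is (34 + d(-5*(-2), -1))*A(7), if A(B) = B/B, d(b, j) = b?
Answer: 44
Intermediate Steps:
A(B) = 1
(34 + d(-5*(-2), -1))*A(7) = (34 - 5*(-2))*1 = (34 + 10)*1 = 44*1 = 44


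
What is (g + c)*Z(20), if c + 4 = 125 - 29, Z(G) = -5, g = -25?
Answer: -335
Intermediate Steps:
c = 92 (c = -4 + (125 - 29) = -4 + 96 = 92)
(g + c)*Z(20) = (-25 + 92)*(-5) = 67*(-5) = -335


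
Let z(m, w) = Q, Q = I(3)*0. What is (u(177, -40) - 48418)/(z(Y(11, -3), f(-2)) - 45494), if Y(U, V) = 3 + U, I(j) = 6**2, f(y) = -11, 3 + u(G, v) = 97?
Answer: 24162/22747 ≈ 1.0622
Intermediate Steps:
u(G, v) = 94 (u(G, v) = -3 + 97 = 94)
I(j) = 36
Q = 0 (Q = 36*0 = 0)
z(m, w) = 0
(u(177, -40) - 48418)/(z(Y(11, -3), f(-2)) - 45494) = (94 - 48418)/(0 - 45494) = -48324/(-45494) = -48324*(-1/45494) = 24162/22747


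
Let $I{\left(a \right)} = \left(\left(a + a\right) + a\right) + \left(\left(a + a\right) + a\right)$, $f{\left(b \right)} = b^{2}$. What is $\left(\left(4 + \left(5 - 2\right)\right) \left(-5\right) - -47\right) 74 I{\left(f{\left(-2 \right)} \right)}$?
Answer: $21312$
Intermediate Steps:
$I{\left(a \right)} = 6 a$ ($I{\left(a \right)} = \left(2 a + a\right) + \left(2 a + a\right) = 3 a + 3 a = 6 a$)
$\left(\left(4 + \left(5 - 2\right)\right) \left(-5\right) - -47\right) 74 I{\left(f{\left(-2 \right)} \right)} = \left(\left(4 + \left(5 - 2\right)\right) \left(-5\right) - -47\right) 74 \cdot 6 \left(-2\right)^{2} = \left(\left(4 + \left(5 - 2\right)\right) \left(-5\right) + 47\right) 74 \cdot 6 \cdot 4 = \left(\left(4 + 3\right) \left(-5\right) + 47\right) 74 \cdot 24 = \left(7 \left(-5\right) + 47\right) 74 \cdot 24 = \left(-35 + 47\right) 74 \cdot 24 = 12 \cdot 74 \cdot 24 = 888 \cdot 24 = 21312$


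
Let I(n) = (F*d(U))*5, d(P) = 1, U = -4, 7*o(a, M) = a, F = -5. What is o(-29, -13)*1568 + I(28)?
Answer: -6521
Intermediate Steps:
o(a, M) = a/7
I(n) = -25 (I(n) = -5*1*5 = -5*5 = -25)
o(-29, -13)*1568 + I(28) = ((1/7)*(-29))*1568 - 25 = -29/7*1568 - 25 = -6496 - 25 = -6521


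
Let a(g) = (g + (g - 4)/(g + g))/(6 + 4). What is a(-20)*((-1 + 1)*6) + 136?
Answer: 136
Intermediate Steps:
a(g) = g/10 + (-4 + g)/(20*g) (a(g) = (g + (-4 + g)/((2*g)))/10 = (g + (-4 + g)*(1/(2*g)))*(1/10) = (g + (-4 + g)/(2*g))*(1/10) = g/10 + (-4 + g)/(20*g))
a(-20)*((-1 + 1)*6) + 136 = ((1/20)*(-4 - 20*(1 + 2*(-20)))/(-20))*((-1 + 1)*6) + 136 = ((1/20)*(-1/20)*(-4 - 20*(1 - 40)))*(0*6) + 136 = ((1/20)*(-1/20)*(-4 - 20*(-39)))*0 + 136 = ((1/20)*(-1/20)*(-4 + 780))*0 + 136 = ((1/20)*(-1/20)*776)*0 + 136 = -97/50*0 + 136 = 0 + 136 = 136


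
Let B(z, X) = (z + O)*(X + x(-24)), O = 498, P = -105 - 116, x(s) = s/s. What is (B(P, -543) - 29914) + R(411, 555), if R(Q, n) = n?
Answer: -179493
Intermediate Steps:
x(s) = 1
P = -221
B(z, X) = (1 + X)*(498 + z) (B(z, X) = (z + 498)*(X + 1) = (498 + z)*(1 + X) = (1 + X)*(498 + z))
(B(P, -543) - 29914) + R(411, 555) = ((498 - 221 + 498*(-543) - 543*(-221)) - 29914) + 555 = ((498 - 221 - 270414 + 120003) - 29914) + 555 = (-150134 - 29914) + 555 = -180048 + 555 = -179493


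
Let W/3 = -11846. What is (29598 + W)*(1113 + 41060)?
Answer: -250507620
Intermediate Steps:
W = -35538 (W = 3*(-11846) = -35538)
(29598 + W)*(1113 + 41060) = (29598 - 35538)*(1113 + 41060) = -5940*42173 = -250507620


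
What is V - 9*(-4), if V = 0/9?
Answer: 36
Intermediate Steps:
V = 0 (V = 0*(⅑) = 0)
V - 9*(-4) = 0 - 9*(-4) = 0 + 36 = 36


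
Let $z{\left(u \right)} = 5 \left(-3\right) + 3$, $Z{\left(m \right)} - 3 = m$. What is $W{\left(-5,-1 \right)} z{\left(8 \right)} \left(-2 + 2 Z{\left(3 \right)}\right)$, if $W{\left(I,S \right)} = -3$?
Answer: $360$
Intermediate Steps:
$Z{\left(m \right)} = 3 + m$
$z{\left(u \right)} = -12$ ($z{\left(u \right)} = -15 + 3 = -12$)
$W{\left(-5,-1 \right)} z{\left(8 \right)} \left(-2 + 2 Z{\left(3 \right)}\right) = \left(-3\right) \left(-12\right) \left(-2 + 2 \left(3 + 3\right)\right) = 36 \left(-2 + 2 \cdot 6\right) = 36 \left(-2 + 12\right) = 36 \cdot 10 = 360$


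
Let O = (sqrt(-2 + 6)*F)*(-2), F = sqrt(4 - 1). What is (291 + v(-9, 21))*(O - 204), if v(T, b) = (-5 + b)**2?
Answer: -111588 - 2188*sqrt(3) ≈ -1.1538e+5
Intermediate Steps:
F = sqrt(3) ≈ 1.7320
O = -4*sqrt(3) (O = (sqrt(-2 + 6)*sqrt(3))*(-2) = (sqrt(4)*sqrt(3))*(-2) = (2*sqrt(3))*(-2) = -4*sqrt(3) ≈ -6.9282)
(291 + v(-9, 21))*(O - 204) = (291 + (-5 + 21)**2)*(-4*sqrt(3) - 204) = (291 + 16**2)*(-204 - 4*sqrt(3)) = (291 + 256)*(-204 - 4*sqrt(3)) = 547*(-204 - 4*sqrt(3)) = -111588 - 2188*sqrt(3)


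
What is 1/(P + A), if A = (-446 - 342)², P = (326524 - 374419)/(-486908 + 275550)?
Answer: 6818/4233597737 ≈ 1.6105e-6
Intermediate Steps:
P = 1545/6818 (P = -47895/(-211358) = -47895*(-1/211358) = 1545/6818 ≈ 0.22661)
A = 620944 (A = (-788)² = 620944)
1/(P + A) = 1/(1545/6818 + 620944) = 1/(4233597737/6818) = 6818/4233597737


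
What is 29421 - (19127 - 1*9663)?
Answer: 19957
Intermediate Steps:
29421 - (19127 - 1*9663) = 29421 - (19127 - 9663) = 29421 - 1*9464 = 29421 - 9464 = 19957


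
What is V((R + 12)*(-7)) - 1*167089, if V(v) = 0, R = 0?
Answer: -167089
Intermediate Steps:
V((R + 12)*(-7)) - 1*167089 = 0 - 1*167089 = 0 - 167089 = -167089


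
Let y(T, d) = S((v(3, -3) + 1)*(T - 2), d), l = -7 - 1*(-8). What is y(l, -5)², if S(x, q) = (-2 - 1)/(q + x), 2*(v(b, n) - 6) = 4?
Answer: 9/196 ≈ 0.045918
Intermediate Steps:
v(b, n) = 8 (v(b, n) = 6 + (½)*4 = 6 + 2 = 8)
l = 1 (l = -7 + 8 = 1)
S(x, q) = -3/(q + x)
y(T, d) = -3/(-18 + d + 9*T) (y(T, d) = -3/(d + (8 + 1)*(T - 2)) = -3/(d + 9*(-2 + T)) = -3/(d + (-18 + 9*T)) = -3/(-18 + d + 9*T))
y(l, -5)² = (-3/(-18 - 5 + 9*1))² = (-3/(-18 - 5 + 9))² = (-3/(-14))² = (-3*(-1/14))² = (3/14)² = 9/196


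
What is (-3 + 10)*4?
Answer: 28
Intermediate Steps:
(-3 + 10)*4 = 7*4 = 28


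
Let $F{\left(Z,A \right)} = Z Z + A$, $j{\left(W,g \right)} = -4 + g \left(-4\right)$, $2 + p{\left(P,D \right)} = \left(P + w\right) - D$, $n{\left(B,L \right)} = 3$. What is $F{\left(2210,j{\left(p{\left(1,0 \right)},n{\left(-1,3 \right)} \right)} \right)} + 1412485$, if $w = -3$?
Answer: $6296569$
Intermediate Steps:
$p{\left(P,D \right)} = -5 + P - D$ ($p{\left(P,D \right)} = -2 - \left(3 + D - P\right) = -5 + P - D$)
$j{\left(W,g \right)} = -4 - 4 g$
$F{\left(Z,A \right)} = A + Z^{2}$ ($F{\left(Z,A \right)} = Z^{2} + A = A + Z^{2}$)
$F{\left(2210,j{\left(p{\left(1,0 \right)},n{\left(-1,3 \right)} \right)} \right)} + 1412485 = \left(\left(-4 - 12\right) + 2210^{2}\right) + 1412485 = \left(\left(-4 - 12\right) + 4884100\right) + 1412485 = \left(-16 + 4884100\right) + 1412485 = 4884084 + 1412485 = 6296569$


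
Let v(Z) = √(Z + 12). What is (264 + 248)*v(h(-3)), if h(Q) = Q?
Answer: 1536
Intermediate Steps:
v(Z) = √(12 + Z)
(264 + 248)*v(h(-3)) = (264 + 248)*√(12 - 3) = 512*√9 = 512*3 = 1536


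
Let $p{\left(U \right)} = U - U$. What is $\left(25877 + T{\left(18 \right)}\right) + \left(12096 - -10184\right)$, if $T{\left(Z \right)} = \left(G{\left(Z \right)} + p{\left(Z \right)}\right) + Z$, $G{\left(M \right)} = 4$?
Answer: $48179$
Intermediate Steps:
$p{\left(U \right)} = 0$
$T{\left(Z \right)} = 4 + Z$ ($T{\left(Z \right)} = \left(4 + 0\right) + Z = 4 + Z$)
$\left(25877 + T{\left(18 \right)}\right) + \left(12096 - -10184\right) = \left(25877 + \left(4 + 18\right)\right) + \left(12096 - -10184\right) = \left(25877 + 22\right) + \left(12096 + 10184\right) = 25899 + 22280 = 48179$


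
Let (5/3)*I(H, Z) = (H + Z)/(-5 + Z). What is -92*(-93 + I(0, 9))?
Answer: 42159/5 ≈ 8431.8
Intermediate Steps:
I(H, Z) = 3*(H + Z)/(5*(-5 + Z)) (I(H, Z) = 3*((H + Z)/(-5 + Z))/5 = 3*(H + Z)/(5*(-5 + Z)))
-92*(-93 + I(0, 9)) = -92*(-93 + 3*(0 + 9)/(5*(-5 + 9))) = -92*(-93 + (⅗)*9/4) = -92*(-93 + (⅗)*(¼)*9) = -92*(-93 + 27/20) = -92*(-1833/20) = 42159/5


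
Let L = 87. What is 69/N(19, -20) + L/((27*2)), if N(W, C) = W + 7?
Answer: 499/117 ≈ 4.2650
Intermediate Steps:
N(W, C) = 7 + W
69/N(19, -20) + L/((27*2)) = 69/(7 + 19) + 87/((27*2)) = 69/26 + 87/54 = 69*(1/26) + 87*(1/54) = 69/26 + 29/18 = 499/117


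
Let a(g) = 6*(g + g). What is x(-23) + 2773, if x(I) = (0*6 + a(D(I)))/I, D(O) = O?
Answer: 2785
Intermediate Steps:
a(g) = 12*g (a(g) = 6*(2*g) = 12*g)
x(I) = 12 (x(I) = (0*6 + 12*I)/I = (0 + 12*I)/I = (12*I)/I = 12)
x(-23) + 2773 = 12 + 2773 = 2785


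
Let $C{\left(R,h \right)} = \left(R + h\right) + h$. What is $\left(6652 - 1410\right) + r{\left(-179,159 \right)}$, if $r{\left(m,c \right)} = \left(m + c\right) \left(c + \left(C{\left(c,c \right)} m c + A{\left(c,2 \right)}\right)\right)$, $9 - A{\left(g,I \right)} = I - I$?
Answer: $271519822$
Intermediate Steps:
$C{\left(R,h \right)} = R + 2 h$
$A{\left(g,I \right)} = 9$ ($A{\left(g,I \right)} = 9 - \left(I - I\right) = 9 - 0 = 9 + 0 = 9$)
$r{\left(m,c \right)} = \left(c + m\right) \left(9 + c + 3 m c^{2}\right)$ ($r{\left(m,c \right)} = \left(m + c\right) \left(c + \left(\left(c + 2 c\right) m c + 9\right)\right) = \left(c + m\right) \left(c + \left(3 c m c + 9\right)\right) = \left(c + m\right) \left(c + \left(3 m c^{2} + 9\right)\right) = \left(c + m\right) \left(c + \left(9 + 3 m c^{2}\right)\right) = \left(c + m\right) \left(9 + c + 3 m c^{2}\right)$)
$\left(6652 - 1410\right) + r{\left(-179,159 \right)} = \left(6652 - 1410\right) + \left(159^{2} + 9 \cdot 159 + 9 \left(-179\right) + 159 \left(-179\right) + 3 \left(-179\right) 159^{3} + 3 \cdot 159^{2} \left(-179\right)^{2}\right) = 5242 + \left(25281 + 1431 - 1611 - 28461 + 3 \left(-179\right) 4019679 + 3 \cdot 25281 \cdot 32041\right) = 5242 + \left(25281 + 1431 - 1611 - 28461 - 2158567623 + 2430085563\right) = 5242 + 271514580 = 271519822$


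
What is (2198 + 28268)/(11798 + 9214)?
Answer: 15233/10506 ≈ 1.4499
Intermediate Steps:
(2198 + 28268)/(11798 + 9214) = 30466/21012 = 30466*(1/21012) = 15233/10506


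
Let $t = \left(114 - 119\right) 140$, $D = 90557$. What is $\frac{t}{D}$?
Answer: $- \frac{700}{90557} \approx -0.0077299$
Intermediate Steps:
$t = -700$ ($t = \left(-5\right) 140 = -700$)
$\frac{t}{D} = - \frac{700}{90557}$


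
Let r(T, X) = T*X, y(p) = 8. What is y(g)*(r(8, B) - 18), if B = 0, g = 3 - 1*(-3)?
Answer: -144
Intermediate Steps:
g = 6 (g = 3 + 3 = 6)
y(g)*(r(8, B) - 18) = 8*(8*0 - 18) = 8*(0 - 18) = 8*(-18) = -144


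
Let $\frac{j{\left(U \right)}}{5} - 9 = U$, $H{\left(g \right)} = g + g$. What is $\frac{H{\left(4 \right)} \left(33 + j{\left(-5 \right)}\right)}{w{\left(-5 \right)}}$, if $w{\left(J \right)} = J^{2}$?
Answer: $\frac{424}{25} \approx 16.96$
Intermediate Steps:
$H{\left(g \right)} = 2 g$
$j{\left(U \right)} = 45 + 5 U$
$\frac{H{\left(4 \right)} \left(33 + j{\left(-5 \right)}\right)}{w{\left(-5 \right)}} = \frac{2 \cdot 4 \left(33 + \left(45 + 5 \left(-5\right)\right)\right)}{\left(-5\right)^{2}} = \frac{8 \left(33 + \left(45 - 25\right)\right)}{25} = 8 \left(33 + 20\right) \frac{1}{25} = 8 \cdot 53 \cdot \frac{1}{25} = 424 \cdot \frac{1}{25} = \frac{424}{25}$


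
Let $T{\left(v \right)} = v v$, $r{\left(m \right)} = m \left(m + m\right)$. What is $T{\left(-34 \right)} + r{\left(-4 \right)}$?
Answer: $1188$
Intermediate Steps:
$r{\left(m \right)} = 2 m^{2}$ ($r{\left(m \right)} = m 2 m = 2 m^{2}$)
$T{\left(v \right)} = v^{2}$
$T{\left(-34 \right)} + r{\left(-4 \right)} = \left(-34\right)^{2} + 2 \left(-4\right)^{2} = 1156 + 2 \cdot 16 = 1156 + 32 = 1188$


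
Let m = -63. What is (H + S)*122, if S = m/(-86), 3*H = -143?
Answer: -738649/129 ≈ -5726.0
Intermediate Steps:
H = -143/3 (H = (1/3)*(-143) = -143/3 ≈ -47.667)
S = 63/86 (S = -63/(-86) = -63*(-1/86) = 63/86 ≈ 0.73256)
(H + S)*122 = (-143/3 + 63/86)*122 = -12109/258*122 = -738649/129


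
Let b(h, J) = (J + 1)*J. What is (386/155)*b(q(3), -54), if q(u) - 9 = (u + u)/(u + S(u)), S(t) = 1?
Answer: 1104732/155 ≈ 7127.3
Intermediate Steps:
q(u) = 9 + 2*u/(1 + u) (q(u) = 9 + (u + u)/(u + 1) = 9 + (2*u)/(1 + u) = 9 + 2*u/(1 + u))
b(h, J) = J*(1 + J) (b(h, J) = (1 + J)*J = J*(1 + J))
(386/155)*b(q(3), -54) = (386/155)*(-54*(1 - 54)) = (386*(1/155))*(-54*(-53)) = (386/155)*2862 = 1104732/155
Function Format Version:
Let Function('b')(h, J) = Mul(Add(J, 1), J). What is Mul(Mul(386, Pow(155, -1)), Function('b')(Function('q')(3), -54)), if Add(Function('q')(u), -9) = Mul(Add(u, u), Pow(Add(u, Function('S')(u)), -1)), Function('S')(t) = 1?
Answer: Rational(1104732, 155) ≈ 7127.3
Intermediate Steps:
Function('q')(u) = Add(9, Mul(2, u, Pow(Add(1, u), -1))) (Function('q')(u) = Add(9, Mul(Add(u, u), Pow(Add(u, 1), -1))) = Add(9, Mul(Mul(2, u), Pow(Add(1, u), -1))) = Add(9, Mul(2, u, Pow(Add(1, u), -1))))
Function('b')(h, J) = Mul(J, Add(1, J)) (Function('b')(h, J) = Mul(Add(1, J), J) = Mul(J, Add(1, J)))
Mul(Mul(386, Pow(155, -1)), Function('b')(Function('q')(3), -54)) = Mul(Mul(386, Pow(155, -1)), Mul(-54, Add(1, -54))) = Mul(Mul(386, Rational(1, 155)), Mul(-54, -53)) = Mul(Rational(386, 155), 2862) = Rational(1104732, 155)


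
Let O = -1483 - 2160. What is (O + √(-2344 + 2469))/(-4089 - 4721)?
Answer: 3643/8810 - √5/1762 ≈ 0.41224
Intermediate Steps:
O = -3643
(O + √(-2344 + 2469))/(-4089 - 4721) = (-3643 + √(-2344 + 2469))/(-4089 - 4721) = (-3643 + √125)/(-8810) = (-3643 + 5*√5)*(-1/8810) = 3643/8810 - √5/1762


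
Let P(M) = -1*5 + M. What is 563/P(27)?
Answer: 563/22 ≈ 25.591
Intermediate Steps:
P(M) = -5 + M
563/P(27) = 563/(-5 + 27) = 563/22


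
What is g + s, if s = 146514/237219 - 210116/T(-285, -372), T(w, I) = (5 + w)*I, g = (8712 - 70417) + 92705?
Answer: 63828006635903/2059060920 ≈ 30999.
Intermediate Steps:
g = 31000 (g = -61705 + 92705 = 31000)
T(w, I) = I*(5 + w)
s = -2881884097/2059060920 (s = 146514/237219 - 210116*(-1/(372*(5 - 285))) = 146514*(1/237219) - 210116/((-372*(-280))) = 48838/79073 - 210116/104160 = 48838/79073 - 210116*1/104160 = 48838/79073 - 52529/26040 = -2881884097/2059060920 ≈ -1.3996)
g + s = 31000 - 2881884097/2059060920 = 63828006635903/2059060920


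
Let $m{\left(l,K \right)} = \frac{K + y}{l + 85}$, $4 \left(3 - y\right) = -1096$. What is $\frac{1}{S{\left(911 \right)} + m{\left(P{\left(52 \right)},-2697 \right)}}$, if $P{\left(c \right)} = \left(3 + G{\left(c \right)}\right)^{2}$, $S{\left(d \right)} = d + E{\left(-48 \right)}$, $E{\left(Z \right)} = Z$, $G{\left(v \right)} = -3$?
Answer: $\frac{17}{14187} \approx 0.0011983$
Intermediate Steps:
$y = 277$ ($y = 3 - -274 = 3 + 274 = 277$)
$S{\left(d \right)} = -48 + d$ ($S{\left(d \right)} = d - 48 = -48 + d$)
$P{\left(c \right)} = 0$ ($P{\left(c \right)} = \left(3 - 3\right)^{2} = 0^{2} = 0$)
$m{\left(l,K \right)} = \frac{277 + K}{85 + l}$ ($m{\left(l,K \right)} = \frac{K + 277}{l + 85} = \frac{277 + K}{85 + l}$)
$\frac{1}{S{\left(911 \right)} + m{\left(P{\left(52 \right)},-2697 \right)}} = \frac{1}{\left(-48 + 911\right) + \frac{277 - 2697}{85 + 0}} = \frac{1}{863 + \frac{1}{85} \left(-2420\right)} = \frac{1}{863 - \frac{484}{17}} = \frac{1}{\frac{14187}{17}} = \frac{17}{14187}$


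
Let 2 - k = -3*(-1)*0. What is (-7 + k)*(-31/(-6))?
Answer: -155/6 ≈ -25.833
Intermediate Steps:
k = 2 (k = 2 - (-3*(-1))*0 = 2 - 3*0 = 2 - 1*0 = 2 + 0 = 2)
(-7 + k)*(-31/(-6)) = (-7 + 2)*(-31/(-6)) = -(-155)*(-1)/6 = -5*31/6 = -155/6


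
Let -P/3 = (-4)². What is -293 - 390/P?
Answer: -2279/8 ≈ -284.88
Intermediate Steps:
P = -48 (P = -3*(-4)² = -3*16 = -48)
-293 - 390/P = -293 - 390/(-48) = -293 - 390*(-1)/48 = -293 - 1*(-65/8) = -293 + 65/8 = -2279/8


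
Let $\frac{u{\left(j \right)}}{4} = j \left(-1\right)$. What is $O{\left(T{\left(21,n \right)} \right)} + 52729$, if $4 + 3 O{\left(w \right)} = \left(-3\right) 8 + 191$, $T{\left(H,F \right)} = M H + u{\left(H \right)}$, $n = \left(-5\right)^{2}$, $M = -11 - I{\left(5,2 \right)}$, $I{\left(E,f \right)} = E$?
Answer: $\frac{158350}{3} \approx 52783.0$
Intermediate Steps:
$u{\left(j \right)} = - 4 j$ ($u{\left(j \right)} = 4 j \left(-1\right) = 4 \left(- j\right) = - 4 j$)
$M = -16$ ($M = -11 - 5 = -16$)
$n = 25$
$T{\left(H,F \right)} = - 20 H$ ($T{\left(H,F \right)} = - 16 H - 4 H = - 20 H$)
$O{\left(w \right)} = \frac{163}{3}$ ($O{\left(w \right)} = - \frac{4}{3} + \frac{\left(-3\right) 8 + 191}{3} = - \frac{4}{3} + \frac{-24 + 191}{3} = - \frac{4}{3} + \frac{1}{3} \cdot 167 = - \frac{4}{3} + \frac{167}{3} = \frac{163}{3}$)
$O{\left(T{\left(21,n \right)} \right)} + 52729 = \frac{163}{3} + 52729 = \frac{158350}{3}$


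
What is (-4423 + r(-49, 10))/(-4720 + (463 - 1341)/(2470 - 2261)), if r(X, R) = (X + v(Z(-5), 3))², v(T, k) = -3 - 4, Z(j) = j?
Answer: 268983/987358 ≈ 0.27243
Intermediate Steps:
v(T, k) = -7
r(X, R) = (-7 + X)² (r(X, R) = (X - 7)² = (-7 + X)²)
(-4423 + r(-49, 10))/(-4720 + (463 - 1341)/(2470 - 2261)) = (-4423 + (-7 - 49)²)/(-4720 + (463 - 1341)/(2470 - 2261)) = (-4423 + (-56)²)/(-4720 - 878/209) = (-4423 + 3136)/(-4720 - 878*1/209) = -1287/(-4720 - 878/209) = -1287/(-987358/209) = -1287*(-209/987358) = 268983/987358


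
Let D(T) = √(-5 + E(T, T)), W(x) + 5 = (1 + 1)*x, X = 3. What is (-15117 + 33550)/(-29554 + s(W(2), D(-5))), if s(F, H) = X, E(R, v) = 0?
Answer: -18433/29551 ≈ -0.62377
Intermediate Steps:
W(x) = -5 + 2*x (W(x) = -5 + (1 + 1)*x = -5 + 2*x)
D(T) = I*√5 (D(T) = √(-5 + 0) = √(-5) = I*√5)
s(F, H) = 3
(-15117 + 33550)/(-29554 + s(W(2), D(-5))) = (-15117 + 33550)/(-29554 + 3) = 18433/(-29551) = 18433*(-1/29551) = -18433/29551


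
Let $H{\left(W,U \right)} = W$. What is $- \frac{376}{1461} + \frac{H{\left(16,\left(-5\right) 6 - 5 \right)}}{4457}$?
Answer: $- \frac{1652456}{6511677} \approx -0.25377$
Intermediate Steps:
$- \frac{376}{1461} + \frac{H{\left(16,\left(-5\right) 6 - 5 \right)}}{4457} = - \frac{376}{1461} + \frac{16}{4457} = - \frac{1652456}{6511677}$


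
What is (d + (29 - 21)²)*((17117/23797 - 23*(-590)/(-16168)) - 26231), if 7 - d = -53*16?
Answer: -4637467311470795/192374948 ≈ -2.4106e+7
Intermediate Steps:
d = 855 (d = 7 - (-53)*16 = 7 - 1*(-848) = 7 + 848 = 855)
(d + (29 - 21)²)*((17117/23797 - 23*(-590)/(-16168)) - 26231) = (855 + (29 - 21)²)*((17117/23797 - 23*(-590)/(-16168)) - 26231) = (855 + 8²)*((17117*(1/23797) + 13570*(-1/16168)) - 26231) = (855 + 64)*((17117/23797 - 6785/8084) - 26231) = 919*(-23088817/192374948 - 26231) = 919*(-5046210349805/192374948) = -4637467311470795/192374948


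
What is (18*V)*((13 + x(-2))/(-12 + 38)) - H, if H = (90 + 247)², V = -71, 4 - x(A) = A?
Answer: -1488538/13 ≈ -1.1450e+5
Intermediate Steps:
x(A) = 4 - A
H = 113569 (H = 337² = 113569)
(18*V)*((13 + x(-2))/(-12 + 38)) - H = (18*(-71))*((13 + (4 - 1*(-2)))/(-12 + 38)) - 1*113569 = -1278*(13 + (4 + 2))/26 - 113569 = -1278*(13 + 6)/26 - 113569 = -24282/26 - 113569 = -1278*19/26 - 113569 = -12141/13 - 113569 = -1488538/13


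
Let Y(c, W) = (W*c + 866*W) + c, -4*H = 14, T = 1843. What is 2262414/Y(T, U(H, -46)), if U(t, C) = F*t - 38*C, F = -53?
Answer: 4524828/10479389 ≈ 0.43178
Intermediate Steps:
H = -7/2 (H = -¼*14 = -7/2 ≈ -3.5000)
U(t, C) = -53*t - 38*C
Y(c, W) = c + 866*W + W*c (Y(c, W) = (866*W + W*c) + c = c + 866*W + W*c)
2262414/Y(T, U(H, -46)) = 2262414/(1843 + 866*(-53*(-7/2) - 38*(-46)) + (-53*(-7/2) - 38*(-46))*1843) = 2262414/(1843 + 866*(371/2 + 1748) + (371/2 + 1748)*1843) = 2262414/(1843 + 866*(3867/2) + (3867/2)*1843) = 2262414/(1843 + 1674411 + 7126881/2) = 2262414/(10479389/2) = 2262414*(2/10479389) = 4524828/10479389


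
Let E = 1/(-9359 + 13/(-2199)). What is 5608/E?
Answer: -115415186032/2199 ≈ -5.2485e+7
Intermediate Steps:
E = -2199/20580454 (E = 1/(-9359 + 13*(-1/2199)) = 1/(-9359 - 13/2199) = 1/(-20580454/2199) = -2199/20580454 ≈ -0.00010685)
5608/E = 5608/(-2199/20580454) = 5608*(-20580454/2199) = -115415186032/2199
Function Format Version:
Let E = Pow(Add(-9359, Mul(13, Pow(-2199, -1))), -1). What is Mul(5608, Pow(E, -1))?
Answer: Rational(-115415186032, 2199) ≈ -5.2485e+7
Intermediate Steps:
E = Rational(-2199, 20580454) (E = Pow(Add(-9359, Mul(13, Rational(-1, 2199))), -1) = Pow(Add(-9359, Rational(-13, 2199)), -1) = Pow(Rational(-20580454, 2199), -1) = Rational(-2199, 20580454) ≈ -0.00010685)
Mul(5608, Pow(E, -1)) = Mul(5608, Pow(Rational(-2199, 20580454), -1)) = Mul(5608, Rational(-20580454, 2199)) = Rational(-115415186032, 2199)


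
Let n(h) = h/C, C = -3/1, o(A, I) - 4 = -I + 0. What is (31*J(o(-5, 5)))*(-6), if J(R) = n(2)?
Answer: 124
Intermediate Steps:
o(A, I) = 4 - I (o(A, I) = 4 + (-I + 0) = 4 - I)
C = -3 (C = -3*1 = -3)
n(h) = -h/3 (n(h) = h/(-3) = h*(-⅓) = -h/3)
J(R) = -⅔ (J(R) = -⅓*2 = -⅔)
(31*J(o(-5, 5)))*(-6) = (31*(-⅔))*(-6) = -62/3*(-6) = 124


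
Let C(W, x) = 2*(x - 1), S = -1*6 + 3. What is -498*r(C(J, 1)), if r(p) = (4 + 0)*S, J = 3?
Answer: 5976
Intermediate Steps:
S = -3 (S = -6 + 3 = -3)
C(W, x) = -2 + 2*x (C(W, x) = 2*(-1 + x) = -2 + 2*x)
r(p) = -12 (r(p) = (4 + 0)*(-3) = 4*(-3) = -12)
-498*r(C(J, 1)) = -498*(-12) = 5976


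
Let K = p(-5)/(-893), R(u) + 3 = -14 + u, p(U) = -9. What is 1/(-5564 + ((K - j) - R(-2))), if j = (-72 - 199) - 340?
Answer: -893/4406053 ≈ -0.00020268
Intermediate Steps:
j = -611 (j = -271 - 340 = -611)
R(u) = -17 + u (R(u) = -3 + (-14 + u) = -17 + u)
K = 9/893 (K = -9/(-893) = -9*(-1/893) = 9/893 ≈ 0.010078)
1/(-5564 + ((K - j) - R(-2))) = 1/(-5564 + ((9/893 - 1*(-611)) - (-17 - 2))) = 1/(-5564 + ((9/893 + 611) - 1*(-19))) = 1/(-5564 + (545632/893 + 19)) = 1/(-5564 + 562599/893) = 1/(-4406053/893) = -893/4406053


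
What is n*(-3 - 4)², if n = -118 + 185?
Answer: 3283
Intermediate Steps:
n = 67
n*(-3 - 4)² = 67*(-3 - 4)² = 67*(-7)² = 67*49 = 3283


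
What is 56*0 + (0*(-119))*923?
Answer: 0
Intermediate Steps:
56*0 + (0*(-119))*923 = 0 + 0*923 = 0 + 0 = 0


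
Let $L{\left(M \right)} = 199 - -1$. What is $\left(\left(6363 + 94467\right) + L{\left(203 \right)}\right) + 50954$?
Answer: $151984$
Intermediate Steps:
$L{\left(M \right)} = 200$ ($L{\left(M \right)} = 199 + 1 = 200$)
$\left(\left(6363 + 94467\right) + L{\left(203 \right)}\right) + 50954 = \left(\left(6363 + 94467\right) + 200\right) + 50954 = \left(100830 + 200\right) + 50954 = 101030 + 50954 = 151984$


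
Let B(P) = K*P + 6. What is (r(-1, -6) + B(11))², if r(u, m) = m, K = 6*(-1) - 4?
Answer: 12100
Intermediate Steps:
K = -10 (K = -6 - 4 = -10)
B(P) = 6 - 10*P (B(P) = -10*P + 6 = 6 - 10*P)
(r(-1, -6) + B(11))² = (-6 + (6 - 10*11))² = (-6 + (6 - 110))² = (-6 - 104)² = (-110)² = 12100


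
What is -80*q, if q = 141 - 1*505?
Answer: 29120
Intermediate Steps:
q = -364 (q = 141 - 505 = -364)
-80*q = -80*(-364) = 29120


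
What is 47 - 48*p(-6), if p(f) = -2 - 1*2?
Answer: 239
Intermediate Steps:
p(f) = -4 (p(f) = -2 - 2 = -4)
47 - 48*p(-6) = 47 - 48*(-4) = 47 + 192 = 239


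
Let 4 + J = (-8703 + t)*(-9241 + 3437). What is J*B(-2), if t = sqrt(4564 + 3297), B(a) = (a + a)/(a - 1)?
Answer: 202048832/3 - 23216*sqrt(7861)/3 ≈ 6.6663e+7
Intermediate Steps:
B(a) = 2*a/(-1 + a) (B(a) = (2*a)/(-1 + a) = 2*a/(-1 + a))
t = sqrt(7861) ≈ 88.662
J = 50512208 - 5804*sqrt(7861) (J = -4 + (-8703 + sqrt(7861))*(-9241 + 3437) = -4 + (-8703 + sqrt(7861))*(-5804) = -4 + (50512212 - 5804*sqrt(7861)) = 50512208 - 5804*sqrt(7861) ≈ 4.9998e+7)
J*B(-2) = (50512208 - 5804*sqrt(7861))*(2*(-2)/(-1 - 2)) = (50512208 - 5804*sqrt(7861))*(2*(-2)/(-3)) = (50512208 - 5804*sqrt(7861))*(2*(-2)*(-1/3)) = (50512208 - 5804*sqrt(7861))*(4/3) = 202048832/3 - 23216*sqrt(7861)/3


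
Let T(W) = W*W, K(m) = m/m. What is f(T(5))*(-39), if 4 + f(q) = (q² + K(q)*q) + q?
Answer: -26169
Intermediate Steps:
K(m) = 1
T(W) = W²
f(q) = -4 + q² + 2*q (f(q) = -4 + ((q² + 1*q) + q) = -4 + ((q² + q) + q) = -4 + ((q + q²) + q) = -4 + (q² + 2*q) = -4 + q² + 2*q)
f(T(5))*(-39) = (-4 + (5²)² + 2*5²)*(-39) = (-4 + 25² + 2*25)*(-39) = (-4 + 625 + 50)*(-39) = 671*(-39) = -26169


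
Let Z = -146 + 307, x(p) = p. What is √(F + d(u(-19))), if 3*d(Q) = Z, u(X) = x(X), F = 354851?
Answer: √3194142/3 ≈ 595.74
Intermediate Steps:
u(X) = X
Z = 161
d(Q) = 161/3 (d(Q) = (⅓)*161 = 161/3)
√(F + d(u(-19))) = √(354851 + 161/3) = √(1064714/3) = √3194142/3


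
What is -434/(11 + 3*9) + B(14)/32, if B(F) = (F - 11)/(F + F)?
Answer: -194375/17024 ≈ -11.418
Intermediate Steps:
B(F) = (-11 + F)/(2*F) (B(F) = (-11 + F)/((2*F)) = (-11 + F)*(1/(2*F)) = (-11 + F)/(2*F))
-434/(11 + 3*9) + B(14)/32 = -434/(11 + 3*9) + ((1/2)*(-11 + 14)/14)/32 = -434/(11 + 27) + ((1/2)*(1/14)*3)*(1/32) = -434/38 + (3/28)*(1/32) = -434*1/38 + 3/896 = -217/19 + 3/896 = -194375/17024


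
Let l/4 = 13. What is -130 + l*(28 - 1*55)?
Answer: -1534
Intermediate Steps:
l = 52 (l = 4*13 = 52)
-130 + l*(28 - 1*55) = -130 + 52*(28 - 1*55) = -130 + 52*(28 - 55) = -130 + 52*(-27) = -130 - 1404 = -1534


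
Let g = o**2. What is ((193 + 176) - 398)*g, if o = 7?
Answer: -1421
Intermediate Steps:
g = 49 (g = 7**2 = 49)
((193 + 176) - 398)*g = ((193 + 176) - 398)*49 = (369 - 398)*49 = -29*49 = -1421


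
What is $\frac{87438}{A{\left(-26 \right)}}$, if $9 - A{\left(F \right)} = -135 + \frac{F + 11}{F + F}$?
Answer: $\frac{1515592}{2491} \approx 608.43$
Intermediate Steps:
$A{\left(F \right)} = 144 - \frac{11 + F}{2 F}$ ($A{\left(F \right)} = 9 - \left(-135 + \frac{F + 11}{F + F}\right) = 9 - \left(-135 + \frac{11 + F}{2 F}\right) = 9 + \left(135 - \frac{11 + F}{2 F}\right) = 144 - \frac{11 + F}{2 F}$)
$\frac{87438}{A{\left(-26 \right)}} = \frac{87438}{\frac{1}{2} \frac{1}{-26} \left(-11 + 287 \left(-26\right)\right)} = \frac{87438}{\frac{1}{2} \left(- \frac{1}{26}\right) \left(-11 - 7462\right)} = \frac{87438}{\frac{1}{2} \left(- \frac{1}{26}\right) \left(-7473\right)} = \frac{87438}{\frac{7473}{52}} = 87438 \cdot \frac{52}{7473} = \frac{1515592}{2491}$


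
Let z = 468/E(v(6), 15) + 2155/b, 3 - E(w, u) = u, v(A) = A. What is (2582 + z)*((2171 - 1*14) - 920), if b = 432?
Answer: 1361604247/432 ≈ 3.1519e+6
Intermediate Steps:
E(w, u) = 3 - u
z = -14693/432 (z = 468/(3 - 1*15) + 2155/432 = 468/(3 - 15) + 2155*(1/432) = 468/(-12) + 2155/432 = 468*(-1/12) + 2155/432 = -39 + 2155/432 = -14693/432 ≈ -34.012)
(2582 + z)*((2171 - 1*14) - 920) = (2582 - 14693/432)*((2171 - 1*14) - 920) = 1100731*((2171 - 14) - 920)/432 = 1100731*(2157 - 920)/432 = (1100731/432)*1237 = 1361604247/432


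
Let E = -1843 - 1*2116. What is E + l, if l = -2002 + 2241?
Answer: -3720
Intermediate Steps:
E = -3959 (E = -1843 - 2116 = -3959)
l = 239
E + l = -3959 + 239 = -3720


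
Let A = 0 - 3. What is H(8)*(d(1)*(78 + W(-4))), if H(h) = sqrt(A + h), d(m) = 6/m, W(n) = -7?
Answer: 426*sqrt(5) ≈ 952.56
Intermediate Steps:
A = -3
H(h) = sqrt(-3 + h)
H(8)*(d(1)*(78 + W(-4))) = sqrt(-3 + 8)*((6/1)*(78 - 7)) = sqrt(5)*((6*1)*71) = sqrt(5)*(6*71) = sqrt(5)*426 = 426*sqrt(5)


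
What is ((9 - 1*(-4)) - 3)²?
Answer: 100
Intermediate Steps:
((9 - 1*(-4)) - 3)² = ((9 + 4) - 3)² = (13 - 3)² = 10² = 100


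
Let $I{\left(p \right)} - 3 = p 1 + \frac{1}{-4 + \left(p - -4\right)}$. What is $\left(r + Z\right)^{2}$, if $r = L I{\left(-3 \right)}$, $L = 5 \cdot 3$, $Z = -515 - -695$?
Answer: $30625$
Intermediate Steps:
$I{\left(p \right)} = 3 + p + \frac{1}{p}$ ($I{\left(p \right)} = 3 + \left(p 1 + \frac{1}{-4 + \left(p - -4\right)}\right) = 3 + \left(p + \frac{1}{-4 + \left(p + 4\right)}\right) = 3 + \left(p + \frac{1}{-4 + \left(4 + p\right)}\right) = 3 + \left(p + \frac{1}{p}\right) = 3 + p + \frac{1}{p}$)
$Z = 180$ ($Z = -515 + 695 = 180$)
$L = 15$
$r = -5$ ($r = 15 \left(3 - 3 + \frac{1}{-3}\right) = 15 \left(3 - 3 - \frac{1}{3}\right) = 15 \left(- \frac{1}{3}\right) = -5$)
$\left(r + Z\right)^{2} = \left(-5 + 180\right)^{2} = 175^{2} = 30625$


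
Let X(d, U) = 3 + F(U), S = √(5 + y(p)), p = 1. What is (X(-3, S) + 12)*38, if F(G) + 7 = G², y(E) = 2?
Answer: 570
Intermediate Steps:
S = √7 (S = √(5 + 2) = √7 ≈ 2.6458)
F(G) = -7 + G²
X(d, U) = -4 + U² (X(d, U) = 3 + (-7 + U²) = -4 + U²)
(X(-3, S) + 12)*38 = ((-4 + (√7)²) + 12)*38 = ((-4 + 7) + 12)*38 = (3 + 12)*38 = 15*38 = 570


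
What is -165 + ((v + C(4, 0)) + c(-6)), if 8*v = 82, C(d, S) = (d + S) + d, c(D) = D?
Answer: -611/4 ≈ -152.75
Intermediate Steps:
C(d, S) = S + 2*d (C(d, S) = (S + d) + d = S + 2*d)
v = 41/4 (v = (⅛)*82 = 41/4 ≈ 10.250)
-165 + ((v + C(4, 0)) + c(-6)) = -165 + ((41/4 + (0 + 2*4)) - 6) = -165 + ((41/4 + (0 + 8)) - 6) = -165 + ((41/4 + 8) - 6) = -165 + (73/4 - 6) = -165 + 49/4 = -611/4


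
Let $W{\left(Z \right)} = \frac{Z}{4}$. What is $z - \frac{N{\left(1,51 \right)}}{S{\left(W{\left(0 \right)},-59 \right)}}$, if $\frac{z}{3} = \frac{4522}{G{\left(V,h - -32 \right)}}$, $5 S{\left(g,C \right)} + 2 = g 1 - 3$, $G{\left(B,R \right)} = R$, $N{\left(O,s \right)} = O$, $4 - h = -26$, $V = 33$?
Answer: $\frac{6814}{31} \approx 219.81$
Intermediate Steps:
$W{\left(Z \right)} = \frac{Z}{4}$ ($W{\left(Z \right)} = Z \frac{1}{4} = \frac{Z}{4}$)
$h = 30$ ($h = 4 - -26 = 4 + 26 = 30$)
$S{\left(g,C \right)} = -1 + \frac{g}{5}$ ($S{\left(g,C \right)} = - \frac{2}{5} + \frac{g 1 - 3}{5} = - \frac{2}{5} + \frac{g - 3}{5} = - \frac{2}{5} + \frac{-3 + g}{5} = - \frac{2}{5} + \left(- \frac{3}{5} + \frac{g}{5}\right) = -1 + \frac{g}{5}$)
$z = \frac{6783}{31}$ ($z = 3 \frac{4522}{30 - -32} = 3 \frac{4522}{30 + 32} = 3 \cdot \frac{4522}{62} = 3 \cdot 4522 \cdot \frac{1}{62} = 3 \cdot \frac{2261}{31} = \frac{6783}{31} \approx 218.81$)
$z - \frac{N{\left(1,51 \right)}}{S{\left(W{\left(0 \right)},-59 \right)}} = \frac{6783}{31} - 1 \frac{1}{-1 + \frac{\frac{1}{4} \cdot 0}{5}} = \frac{6783}{31} - 1 \frac{1}{-1 + \frac{1}{5} \cdot 0} = \frac{6783}{31} - 1 \frac{1}{-1 + 0} = \frac{6783}{31} - 1 \frac{1}{-1} = \frac{6783}{31} - 1 \left(-1\right) = \frac{6783}{31} - -1 = \frac{6783}{31} + 1 = \frac{6814}{31}$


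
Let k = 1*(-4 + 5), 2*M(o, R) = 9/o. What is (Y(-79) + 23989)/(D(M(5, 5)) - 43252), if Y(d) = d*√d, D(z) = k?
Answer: -23989/43251 + 79*I*√79/43251 ≈ -0.55465 + 0.016235*I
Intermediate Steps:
M(o, R) = 9/(2*o) (M(o, R) = (9/o)/2 = 9/(2*o))
k = 1 (k = 1*1 = 1)
D(z) = 1
Y(d) = d^(3/2)
(Y(-79) + 23989)/(D(M(5, 5)) - 43252) = ((-79)^(3/2) + 23989)/(1 - 43252) = (-79*I*√79 + 23989)/(-43251) = (23989 - 79*I*√79)*(-1/43251) = -23989/43251 + 79*I*√79/43251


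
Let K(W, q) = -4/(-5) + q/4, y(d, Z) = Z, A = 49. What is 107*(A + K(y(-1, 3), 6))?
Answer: 54891/10 ≈ 5489.1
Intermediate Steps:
K(W, q) = 4/5 + q/4 (K(W, q) = -4*(-1/5) + q*(1/4) = 4/5 + q/4)
107*(A + K(y(-1, 3), 6)) = 107*(49 + (4/5 + (1/4)*6)) = 107*(49 + (4/5 + 3/2)) = 107*(49 + 23/10) = 107*(513/10) = 54891/10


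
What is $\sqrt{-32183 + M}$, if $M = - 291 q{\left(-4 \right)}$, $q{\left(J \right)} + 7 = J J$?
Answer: $i \sqrt{34802} \approx 186.55 i$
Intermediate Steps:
$q{\left(J \right)} = -7 + J^{2}$ ($q{\left(J \right)} = -7 + J J = -7 + J^{2}$)
$M = -2619$ ($M = - 291 \left(-7 + \left(-4\right)^{2}\right) = - 291 \left(-7 + 16\right) = \left(-291\right) 9 = -2619$)
$\sqrt{-32183 + M} = \sqrt{-32183 - 2619} = \sqrt{-34802} = i \sqrt{34802}$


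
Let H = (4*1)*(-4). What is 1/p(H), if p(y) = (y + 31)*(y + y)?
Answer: -1/480 ≈ -0.0020833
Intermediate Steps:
H = -16 (H = 4*(-4) = -16)
p(y) = 2*y*(31 + y) (p(y) = (31 + y)*(2*y) = 2*y*(31 + y))
1/p(H) = 1/(2*(-16)*(31 - 16)) = 1/(2*(-16)*15) = 1/(-480) = -1/480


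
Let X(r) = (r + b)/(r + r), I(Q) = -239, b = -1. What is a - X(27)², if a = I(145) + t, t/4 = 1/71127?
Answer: -1378282876/5761287 ≈ -239.23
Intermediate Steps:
X(r) = (-1 + r)/(2*r) (X(r) = (r - 1)/(r + r) = (-1 + r)/((2*r)) = (-1 + r)*(1/(2*r)) = (-1 + r)/(2*r))
t = 4/71127 ≈ 5.6237e-5
a = -16999349/71127 (a = -239 + 4/71127 = -16999349/71127 ≈ -239.00)
a - X(27)² = -16999349/71127 - ((½)*(-1 + 27)/27)² = -16999349/71127 - ((½)*(1/27)*26)² = -16999349/71127 - (13/27)² = -16999349/71127 - 1*169/729 = -16999349/71127 - 169/729 = -1378282876/5761287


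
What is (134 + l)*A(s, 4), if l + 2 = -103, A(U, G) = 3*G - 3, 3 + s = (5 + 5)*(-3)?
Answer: 261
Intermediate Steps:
s = -33 (s = -3 + (5 + 5)*(-3) = -3 + 10*(-3) = -3 - 30 = -33)
A(U, G) = -3 + 3*G
l = -105 (l = -2 - 103 = -105)
(134 + l)*A(s, 4) = (134 - 105)*(-3 + 3*4) = 29*(-3 + 12) = 29*9 = 261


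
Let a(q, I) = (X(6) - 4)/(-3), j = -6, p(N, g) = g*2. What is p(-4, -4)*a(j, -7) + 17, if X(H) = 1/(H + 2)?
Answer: 20/3 ≈ 6.6667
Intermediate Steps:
X(H) = 1/(2 + H)
p(N, g) = 2*g
a(q, I) = 31/24 (a(q, I) = (1/(2 + 6) - 4)/(-3) = (1/8 - 4)*(-⅓) = (⅛ - 4)*(-⅓) = -31/8*(-⅓) = 31/24)
p(-4, -4)*a(j, -7) + 17 = (2*(-4))*(31/24) + 17 = -8*31/24 + 17 = -31/3 + 17 = 20/3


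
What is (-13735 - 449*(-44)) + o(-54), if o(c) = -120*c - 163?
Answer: 12338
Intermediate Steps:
o(c) = -163 - 120*c
(-13735 - 449*(-44)) + o(-54) = (-13735 - 449*(-44)) + (-163 - 120*(-54)) = (-13735 + 19756) + (-163 + 6480) = 6021 + 6317 = 12338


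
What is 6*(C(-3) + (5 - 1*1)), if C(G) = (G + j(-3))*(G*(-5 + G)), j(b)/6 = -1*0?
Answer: -408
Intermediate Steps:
j(b) = 0 (j(b) = 6*(-1*0) = 6*0 = 0)
C(G) = G²*(-5 + G) (C(G) = (G + 0)*(G*(-5 + G)) = G*(G*(-5 + G)) = G²*(-5 + G))
6*(C(-3) + (5 - 1*1)) = 6*((-3)²*(-5 - 3) + (5 - 1*1)) = 6*(9*(-8) + (5 - 1)) = 6*(-72 + 4) = 6*(-68) = -408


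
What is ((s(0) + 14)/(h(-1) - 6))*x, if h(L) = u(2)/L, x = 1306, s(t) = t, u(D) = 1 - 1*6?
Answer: -18284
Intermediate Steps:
u(D) = -5 (u(D) = 1 - 6 = -5)
h(L) = -5/L
((s(0) + 14)/(h(-1) - 6))*x = ((0 + 14)/(-5/(-1) - 6))*1306 = (14/(-5*(-1) - 6))*1306 = (14/(5 - 6))*1306 = (14/(-1))*1306 = (14*(-1))*1306 = -14*1306 = -18284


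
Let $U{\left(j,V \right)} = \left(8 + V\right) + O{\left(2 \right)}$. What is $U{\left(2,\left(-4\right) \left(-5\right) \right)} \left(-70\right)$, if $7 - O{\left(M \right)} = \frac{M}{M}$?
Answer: $-2380$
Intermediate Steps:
$O{\left(M \right)} = 6$ ($O{\left(M \right)} = 7 - \frac{M}{M} = 7 - 1 = 6$)
$U{\left(j,V \right)} = 14 + V$ ($U{\left(j,V \right)} = \left(8 + V\right) + 6 = 14 + V$)
$U{\left(2,\left(-4\right) \left(-5\right) \right)} \left(-70\right) = \left(14 - -20\right) \left(-70\right) = \left(14 + 20\right) \left(-70\right) = 34 \left(-70\right) = -2380$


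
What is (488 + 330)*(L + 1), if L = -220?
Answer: -179142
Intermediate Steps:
(488 + 330)*(L + 1) = (488 + 330)*(-220 + 1) = 818*(-219) = -179142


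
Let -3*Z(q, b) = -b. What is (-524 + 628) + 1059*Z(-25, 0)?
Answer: 104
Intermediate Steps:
Z(q, b) = b/3 (Z(q, b) = -(-1)*b/3 = b/3)
(-524 + 628) + 1059*Z(-25, 0) = (-524 + 628) + 1059*((⅓)*0) = 104 + 1059*0 = 104 + 0 = 104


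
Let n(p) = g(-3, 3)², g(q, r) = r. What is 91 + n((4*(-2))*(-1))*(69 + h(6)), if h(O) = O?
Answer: 766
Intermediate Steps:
n(p) = 9 (n(p) = 3² = 9)
91 + n((4*(-2))*(-1))*(69 + h(6)) = 91 + 9*(69 + 6) = 91 + 9*75 = 91 + 675 = 766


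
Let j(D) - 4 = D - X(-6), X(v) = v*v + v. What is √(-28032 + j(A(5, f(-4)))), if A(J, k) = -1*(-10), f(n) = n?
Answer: 4*I*√1753 ≈ 167.48*I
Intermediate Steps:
X(v) = v + v² (X(v) = v² + v = v + v²)
A(J, k) = 10
j(D) = -26 + D (j(D) = 4 + (D - (-6)*(1 - 6)) = 4 + (D - (-6)*(-5)) = 4 + (D - 1*30) = 4 + (D - 30) = 4 + (-30 + D) = -26 + D)
√(-28032 + j(A(5, f(-4)))) = √(-28032 + (-26 + 10)) = √(-28032 - 16) = √(-28048) = 4*I*√1753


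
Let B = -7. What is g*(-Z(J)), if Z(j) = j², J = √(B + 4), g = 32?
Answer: 96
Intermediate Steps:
J = I*√3 (J = √(-7 + 4) = √(-3) = I*√3 ≈ 1.732*I)
g*(-Z(J)) = 32*(-(I*√3)²) = 32*(-1*(-3)) = 32*3 = 96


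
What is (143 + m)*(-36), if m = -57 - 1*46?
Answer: -1440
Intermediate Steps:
m = -103 (m = -57 - 46 = -103)
(143 + m)*(-36) = (143 - 103)*(-36) = 40*(-36) = -1440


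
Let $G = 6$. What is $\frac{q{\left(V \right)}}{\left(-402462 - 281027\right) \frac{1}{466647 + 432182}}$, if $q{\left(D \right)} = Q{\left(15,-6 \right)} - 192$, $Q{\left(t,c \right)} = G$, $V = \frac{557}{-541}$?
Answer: $\frac{167182194}{683489} \approx 244.6$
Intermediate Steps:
$V = - \frac{557}{541}$ ($V = 557 \left(- \frac{1}{541}\right) = - \frac{557}{541} \approx -1.0296$)
$Q{\left(t,c \right)} = 6$
$q{\left(D \right)} = -186$ ($q{\left(D \right)} = 6 - 192 = -186$)
$\frac{q{\left(V \right)}}{\left(-402462 - 281027\right) \frac{1}{466647 + 432182}} = - \frac{186}{\left(-402462 - 281027\right) \frac{1}{466647 + 432182}} = - \frac{186}{\left(-683489\right) \frac{1}{898829}} = - \frac{186}{- \frac{683489}{898829}} = \left(-186\right) \left(- \frac{898829}{683489}\right) = \frac{167182194}{683489}$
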